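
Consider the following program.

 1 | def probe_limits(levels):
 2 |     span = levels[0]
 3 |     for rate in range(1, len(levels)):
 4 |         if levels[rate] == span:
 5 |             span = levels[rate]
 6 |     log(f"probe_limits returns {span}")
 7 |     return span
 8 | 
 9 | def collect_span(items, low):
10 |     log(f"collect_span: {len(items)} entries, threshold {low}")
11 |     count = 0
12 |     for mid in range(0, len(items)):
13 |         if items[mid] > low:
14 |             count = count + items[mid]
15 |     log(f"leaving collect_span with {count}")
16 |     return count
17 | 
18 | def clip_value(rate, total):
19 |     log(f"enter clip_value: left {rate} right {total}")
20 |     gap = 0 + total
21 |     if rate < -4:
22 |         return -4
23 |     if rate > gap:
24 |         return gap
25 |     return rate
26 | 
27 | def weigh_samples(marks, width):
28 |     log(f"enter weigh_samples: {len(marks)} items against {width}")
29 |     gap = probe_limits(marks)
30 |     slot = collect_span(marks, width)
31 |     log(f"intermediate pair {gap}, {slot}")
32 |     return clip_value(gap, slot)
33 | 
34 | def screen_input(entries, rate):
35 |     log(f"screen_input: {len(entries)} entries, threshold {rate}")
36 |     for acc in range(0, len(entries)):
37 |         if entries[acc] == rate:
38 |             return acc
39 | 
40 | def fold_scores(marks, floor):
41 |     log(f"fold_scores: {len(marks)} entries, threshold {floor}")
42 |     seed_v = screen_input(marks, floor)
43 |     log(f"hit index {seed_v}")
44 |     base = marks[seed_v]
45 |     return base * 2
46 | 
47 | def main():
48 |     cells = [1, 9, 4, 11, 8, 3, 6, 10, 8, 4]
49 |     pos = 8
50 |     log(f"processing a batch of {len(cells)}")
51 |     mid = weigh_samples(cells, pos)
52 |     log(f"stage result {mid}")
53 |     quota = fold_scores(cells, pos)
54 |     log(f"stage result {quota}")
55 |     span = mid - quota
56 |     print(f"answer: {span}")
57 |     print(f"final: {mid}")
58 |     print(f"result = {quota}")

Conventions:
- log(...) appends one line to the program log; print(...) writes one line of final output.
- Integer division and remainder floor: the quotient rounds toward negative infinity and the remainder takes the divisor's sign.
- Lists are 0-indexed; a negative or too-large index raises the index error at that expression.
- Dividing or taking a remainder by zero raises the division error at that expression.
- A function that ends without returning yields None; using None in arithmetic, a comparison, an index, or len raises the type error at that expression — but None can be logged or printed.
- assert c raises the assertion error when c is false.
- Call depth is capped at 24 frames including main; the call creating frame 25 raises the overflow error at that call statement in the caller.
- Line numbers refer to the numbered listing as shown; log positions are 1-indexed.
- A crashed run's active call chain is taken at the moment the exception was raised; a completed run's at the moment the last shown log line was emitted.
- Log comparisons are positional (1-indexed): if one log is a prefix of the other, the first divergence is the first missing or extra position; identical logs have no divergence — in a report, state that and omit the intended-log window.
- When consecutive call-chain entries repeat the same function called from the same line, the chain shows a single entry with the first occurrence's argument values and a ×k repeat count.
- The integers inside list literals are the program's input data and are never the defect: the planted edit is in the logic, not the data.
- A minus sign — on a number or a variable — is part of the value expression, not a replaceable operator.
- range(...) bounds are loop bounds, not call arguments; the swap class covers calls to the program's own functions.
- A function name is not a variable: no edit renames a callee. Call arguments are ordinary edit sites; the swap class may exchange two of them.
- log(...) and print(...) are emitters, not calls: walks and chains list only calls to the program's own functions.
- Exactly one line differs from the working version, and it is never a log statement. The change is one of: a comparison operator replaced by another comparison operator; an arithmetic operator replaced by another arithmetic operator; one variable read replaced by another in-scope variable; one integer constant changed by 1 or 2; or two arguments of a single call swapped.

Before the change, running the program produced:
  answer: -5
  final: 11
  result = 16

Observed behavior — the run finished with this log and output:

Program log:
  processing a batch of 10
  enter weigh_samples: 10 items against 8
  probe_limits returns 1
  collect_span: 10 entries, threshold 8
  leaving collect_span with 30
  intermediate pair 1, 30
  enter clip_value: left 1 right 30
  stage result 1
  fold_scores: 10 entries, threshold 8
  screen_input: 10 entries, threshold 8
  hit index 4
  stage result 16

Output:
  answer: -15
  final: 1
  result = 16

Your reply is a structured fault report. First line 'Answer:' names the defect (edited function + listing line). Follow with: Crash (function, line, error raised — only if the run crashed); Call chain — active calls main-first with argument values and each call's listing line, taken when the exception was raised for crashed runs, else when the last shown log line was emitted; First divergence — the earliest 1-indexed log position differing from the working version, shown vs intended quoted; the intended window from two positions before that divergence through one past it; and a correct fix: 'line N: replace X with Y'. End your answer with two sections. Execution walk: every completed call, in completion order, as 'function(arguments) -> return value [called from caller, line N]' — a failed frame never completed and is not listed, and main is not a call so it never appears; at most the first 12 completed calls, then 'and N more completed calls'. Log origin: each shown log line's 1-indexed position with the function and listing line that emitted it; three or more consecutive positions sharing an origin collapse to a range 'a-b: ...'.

Answer: the defect is in probe_limits at line 4.
Key fact: The log first diverges at position 3: the faulty run prints 'probe_limits returns 1' where the working version prints 'probe_limits returns 11'.
Call chain: main.
First divergence: position 3; shown 'probe_limits returns 1' vs intended 'probe_limits returns 11'.
Intended log window:
  1: processing a batch of 10
  2: enter weigh_samples: 10 items against 8
  3: probe_limits returns 11
  4: collect_span: 10 entries, threshold 8
Execution walk:
  probe_limits([1, 9, 4, 11, 8, 3, 6, 10, 8, 4]) -> 1  [called from weigh_samples, line 29]
  collect_span([1, 9, 4, 11, 8, 3, 6, 10, 8, 4], 8) -> 30  [called from weigh_samples, line 30]
  clip_value(1, 30) -> 1  [called from weigh_samples, line 32]
  weigh_samples([1, 9, 4, 11, 8, 3, 6, 10, 8, 4], 8) -> 1  [called from main, line 51]
  screen_input([1, 9, 4, 11, 8, 3, 6, 10, 8, 4], 8) -> 4  [called from fold_scores, line 42]
  fold_scores([1, 9, 4, 11, 8, 3, 6, 10, 8, 4], 8) -> 16  [called from main, line 53]
Log origins:
  1: from main, line 50
  2: from weigh_samples, line 28
  3: from probe_limits, line 6
  4: from collect_span, line 10
  5: from collect_span, line 15
  6: from weigh_samples, line 31
  7: from clip_value, line 19
  8: from main, line 52
  9: from fold_scores, line 41
  10: from screen_input, line 35
  11: from fold_scores, line 43
  12: from main, line 54
A correct fix: line 4: replace `==` with `>`.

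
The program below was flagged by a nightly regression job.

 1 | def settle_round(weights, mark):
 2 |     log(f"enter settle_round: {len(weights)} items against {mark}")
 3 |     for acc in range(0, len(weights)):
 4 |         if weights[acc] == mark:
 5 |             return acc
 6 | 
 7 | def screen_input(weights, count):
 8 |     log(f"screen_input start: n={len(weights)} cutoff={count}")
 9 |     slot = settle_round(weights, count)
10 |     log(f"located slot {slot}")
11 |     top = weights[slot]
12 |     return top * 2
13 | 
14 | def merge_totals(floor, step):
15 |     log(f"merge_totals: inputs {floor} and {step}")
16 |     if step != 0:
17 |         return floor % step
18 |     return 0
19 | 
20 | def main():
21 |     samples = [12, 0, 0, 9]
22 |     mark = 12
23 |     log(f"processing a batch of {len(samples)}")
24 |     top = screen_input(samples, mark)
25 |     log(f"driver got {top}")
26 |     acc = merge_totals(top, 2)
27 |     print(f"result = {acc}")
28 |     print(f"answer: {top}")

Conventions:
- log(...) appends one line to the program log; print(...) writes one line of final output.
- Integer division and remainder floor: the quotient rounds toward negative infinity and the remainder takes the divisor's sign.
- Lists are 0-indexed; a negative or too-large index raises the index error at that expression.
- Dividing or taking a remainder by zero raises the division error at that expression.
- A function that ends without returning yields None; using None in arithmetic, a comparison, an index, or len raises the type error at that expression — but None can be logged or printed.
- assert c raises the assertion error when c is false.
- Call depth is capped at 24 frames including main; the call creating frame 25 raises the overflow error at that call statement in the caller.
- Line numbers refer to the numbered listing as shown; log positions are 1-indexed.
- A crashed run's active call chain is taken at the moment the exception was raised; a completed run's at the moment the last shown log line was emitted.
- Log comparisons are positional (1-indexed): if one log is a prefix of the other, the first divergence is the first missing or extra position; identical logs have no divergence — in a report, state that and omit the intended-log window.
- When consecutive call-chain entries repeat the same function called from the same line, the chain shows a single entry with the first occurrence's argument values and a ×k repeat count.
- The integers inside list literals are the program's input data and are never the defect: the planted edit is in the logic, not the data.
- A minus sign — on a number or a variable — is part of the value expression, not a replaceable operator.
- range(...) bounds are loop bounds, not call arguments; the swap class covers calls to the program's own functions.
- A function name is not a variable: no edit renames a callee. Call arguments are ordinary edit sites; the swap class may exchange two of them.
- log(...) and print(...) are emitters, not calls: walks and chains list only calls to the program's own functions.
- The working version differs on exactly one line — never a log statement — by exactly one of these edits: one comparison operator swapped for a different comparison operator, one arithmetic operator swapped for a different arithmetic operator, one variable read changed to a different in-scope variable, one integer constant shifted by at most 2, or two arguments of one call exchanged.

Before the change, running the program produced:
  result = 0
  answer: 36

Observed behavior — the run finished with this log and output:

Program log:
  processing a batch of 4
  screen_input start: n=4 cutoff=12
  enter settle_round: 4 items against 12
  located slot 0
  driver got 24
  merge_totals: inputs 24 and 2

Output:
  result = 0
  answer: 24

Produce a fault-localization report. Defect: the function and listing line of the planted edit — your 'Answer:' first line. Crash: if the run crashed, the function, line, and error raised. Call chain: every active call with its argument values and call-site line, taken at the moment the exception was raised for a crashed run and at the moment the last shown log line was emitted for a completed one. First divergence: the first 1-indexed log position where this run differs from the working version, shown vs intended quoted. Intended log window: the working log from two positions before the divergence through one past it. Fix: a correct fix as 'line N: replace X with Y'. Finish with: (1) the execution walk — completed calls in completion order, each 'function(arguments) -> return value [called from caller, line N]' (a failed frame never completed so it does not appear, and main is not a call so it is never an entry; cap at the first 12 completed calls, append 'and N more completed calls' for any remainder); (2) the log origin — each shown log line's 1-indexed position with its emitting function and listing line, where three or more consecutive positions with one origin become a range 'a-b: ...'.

Answer: the defect is in screen_input at line 12.
The tell: The log first diverges at position 5: the faulty run prints 'driver got 24' where the working version prints 'driver got 36'.
Call chain: main -> merge_totals(24, 2) (called at line 26).
First divergence: position 5 — the shown line 'driver got 24' should read 'driver got 36'.
Intended log window:
  3: enter settle_round: 4 items against 12
  4: located slot 0
  5: driver got 36
  6: merge_totals: inputs 36 and 2
Execution walk:
  settle_round([12, 0, 0, 9], 12) -> 0  [called from screen_input, line 9]
  screen_input([12, 0, 0, 9], 12) -> 24  [called from main, line 24]
  merge_totals(24, 2) -> 0  [called from main, line 26]
Origin of each log line:
  1: logged in main at line 23
  2: logged in screen_input at line 8
  3: logged in settle_round at line 2
  4: logged in screen_input at line 10
  5: logged in main at line 25
  6: logged in merge_totals at line 15
A correct fix: line 12: replace `2` with `3`.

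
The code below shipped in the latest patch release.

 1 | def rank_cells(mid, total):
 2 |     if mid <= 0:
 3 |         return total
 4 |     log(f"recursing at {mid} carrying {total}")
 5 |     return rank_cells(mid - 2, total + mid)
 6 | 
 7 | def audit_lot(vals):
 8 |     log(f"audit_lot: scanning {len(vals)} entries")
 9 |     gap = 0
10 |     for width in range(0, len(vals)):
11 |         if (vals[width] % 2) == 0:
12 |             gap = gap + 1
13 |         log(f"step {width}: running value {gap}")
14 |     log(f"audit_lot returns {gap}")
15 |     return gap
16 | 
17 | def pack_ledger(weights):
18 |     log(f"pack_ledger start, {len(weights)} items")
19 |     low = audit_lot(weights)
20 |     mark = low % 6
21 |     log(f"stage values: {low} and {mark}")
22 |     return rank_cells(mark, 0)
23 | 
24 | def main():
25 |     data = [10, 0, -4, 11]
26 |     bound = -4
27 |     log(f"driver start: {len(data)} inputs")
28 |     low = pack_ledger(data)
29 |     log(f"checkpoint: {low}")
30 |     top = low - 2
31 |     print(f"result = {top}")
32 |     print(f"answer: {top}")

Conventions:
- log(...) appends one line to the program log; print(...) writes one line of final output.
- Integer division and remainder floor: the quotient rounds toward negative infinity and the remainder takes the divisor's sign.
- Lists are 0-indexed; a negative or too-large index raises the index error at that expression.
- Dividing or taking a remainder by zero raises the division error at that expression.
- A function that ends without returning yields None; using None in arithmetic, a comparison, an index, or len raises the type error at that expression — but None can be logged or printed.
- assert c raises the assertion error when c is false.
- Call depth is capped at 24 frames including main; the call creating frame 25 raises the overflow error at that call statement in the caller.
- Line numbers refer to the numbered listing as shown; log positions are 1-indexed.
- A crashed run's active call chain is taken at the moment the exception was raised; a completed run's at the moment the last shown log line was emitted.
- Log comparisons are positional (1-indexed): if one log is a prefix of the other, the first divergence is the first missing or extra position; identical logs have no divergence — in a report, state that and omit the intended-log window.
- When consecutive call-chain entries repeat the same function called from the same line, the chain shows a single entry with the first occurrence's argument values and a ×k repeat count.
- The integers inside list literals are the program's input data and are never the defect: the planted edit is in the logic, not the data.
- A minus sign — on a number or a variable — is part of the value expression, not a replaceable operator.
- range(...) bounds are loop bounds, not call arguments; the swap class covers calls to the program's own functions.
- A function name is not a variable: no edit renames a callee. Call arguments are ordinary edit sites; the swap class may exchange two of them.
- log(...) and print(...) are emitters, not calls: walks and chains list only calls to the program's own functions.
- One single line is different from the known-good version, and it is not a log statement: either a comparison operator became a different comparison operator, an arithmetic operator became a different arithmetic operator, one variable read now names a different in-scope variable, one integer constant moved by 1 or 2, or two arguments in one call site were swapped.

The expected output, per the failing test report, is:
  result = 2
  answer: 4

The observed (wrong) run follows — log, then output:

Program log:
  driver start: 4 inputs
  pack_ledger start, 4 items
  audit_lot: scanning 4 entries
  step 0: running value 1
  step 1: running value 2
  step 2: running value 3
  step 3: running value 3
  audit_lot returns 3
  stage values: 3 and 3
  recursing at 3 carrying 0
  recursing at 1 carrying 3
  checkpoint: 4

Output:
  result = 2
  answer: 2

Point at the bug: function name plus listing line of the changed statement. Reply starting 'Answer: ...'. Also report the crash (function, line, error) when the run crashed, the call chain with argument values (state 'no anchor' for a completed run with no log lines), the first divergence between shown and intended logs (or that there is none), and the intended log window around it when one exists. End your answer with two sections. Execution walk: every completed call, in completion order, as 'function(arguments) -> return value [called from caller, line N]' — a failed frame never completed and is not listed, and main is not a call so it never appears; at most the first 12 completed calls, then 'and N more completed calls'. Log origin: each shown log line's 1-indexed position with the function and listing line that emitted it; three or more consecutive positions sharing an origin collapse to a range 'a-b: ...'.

Answer: the defect is in main at line 32.
Core observation: No log line changed; the fault shows up purely in the output.
Call chain: main.
First divergence: there is none — every log position agrees.
Execution walk:
  audit_lot([10, 0, -4, 11]) -> 3  [called from pack_ledger, line 19]
  rank_cells(-1, 4) -> 4  [called from rank_cells, line 5]
  rank_cells(1, 3) -> 4  [called from rank_cells, line 5]
  rank_cells(3, 0) -> 4  [called from pack_ledger, line 22]
  pack_ledger([10, 0, -4, 11]) -> 4  [called from main, line 28]
Log origin:
  1 — main, line 27
  2 — pack_ledger, line 18
  3 — audit_lot, line 8
  4-7 — audit_lot, line 13
  8 — audit_lot, line 14
  9 — pack_ledger, line 21
  10 — rank_cells, line 4
  11 — rank_cells, line 4
  12 — main, line 29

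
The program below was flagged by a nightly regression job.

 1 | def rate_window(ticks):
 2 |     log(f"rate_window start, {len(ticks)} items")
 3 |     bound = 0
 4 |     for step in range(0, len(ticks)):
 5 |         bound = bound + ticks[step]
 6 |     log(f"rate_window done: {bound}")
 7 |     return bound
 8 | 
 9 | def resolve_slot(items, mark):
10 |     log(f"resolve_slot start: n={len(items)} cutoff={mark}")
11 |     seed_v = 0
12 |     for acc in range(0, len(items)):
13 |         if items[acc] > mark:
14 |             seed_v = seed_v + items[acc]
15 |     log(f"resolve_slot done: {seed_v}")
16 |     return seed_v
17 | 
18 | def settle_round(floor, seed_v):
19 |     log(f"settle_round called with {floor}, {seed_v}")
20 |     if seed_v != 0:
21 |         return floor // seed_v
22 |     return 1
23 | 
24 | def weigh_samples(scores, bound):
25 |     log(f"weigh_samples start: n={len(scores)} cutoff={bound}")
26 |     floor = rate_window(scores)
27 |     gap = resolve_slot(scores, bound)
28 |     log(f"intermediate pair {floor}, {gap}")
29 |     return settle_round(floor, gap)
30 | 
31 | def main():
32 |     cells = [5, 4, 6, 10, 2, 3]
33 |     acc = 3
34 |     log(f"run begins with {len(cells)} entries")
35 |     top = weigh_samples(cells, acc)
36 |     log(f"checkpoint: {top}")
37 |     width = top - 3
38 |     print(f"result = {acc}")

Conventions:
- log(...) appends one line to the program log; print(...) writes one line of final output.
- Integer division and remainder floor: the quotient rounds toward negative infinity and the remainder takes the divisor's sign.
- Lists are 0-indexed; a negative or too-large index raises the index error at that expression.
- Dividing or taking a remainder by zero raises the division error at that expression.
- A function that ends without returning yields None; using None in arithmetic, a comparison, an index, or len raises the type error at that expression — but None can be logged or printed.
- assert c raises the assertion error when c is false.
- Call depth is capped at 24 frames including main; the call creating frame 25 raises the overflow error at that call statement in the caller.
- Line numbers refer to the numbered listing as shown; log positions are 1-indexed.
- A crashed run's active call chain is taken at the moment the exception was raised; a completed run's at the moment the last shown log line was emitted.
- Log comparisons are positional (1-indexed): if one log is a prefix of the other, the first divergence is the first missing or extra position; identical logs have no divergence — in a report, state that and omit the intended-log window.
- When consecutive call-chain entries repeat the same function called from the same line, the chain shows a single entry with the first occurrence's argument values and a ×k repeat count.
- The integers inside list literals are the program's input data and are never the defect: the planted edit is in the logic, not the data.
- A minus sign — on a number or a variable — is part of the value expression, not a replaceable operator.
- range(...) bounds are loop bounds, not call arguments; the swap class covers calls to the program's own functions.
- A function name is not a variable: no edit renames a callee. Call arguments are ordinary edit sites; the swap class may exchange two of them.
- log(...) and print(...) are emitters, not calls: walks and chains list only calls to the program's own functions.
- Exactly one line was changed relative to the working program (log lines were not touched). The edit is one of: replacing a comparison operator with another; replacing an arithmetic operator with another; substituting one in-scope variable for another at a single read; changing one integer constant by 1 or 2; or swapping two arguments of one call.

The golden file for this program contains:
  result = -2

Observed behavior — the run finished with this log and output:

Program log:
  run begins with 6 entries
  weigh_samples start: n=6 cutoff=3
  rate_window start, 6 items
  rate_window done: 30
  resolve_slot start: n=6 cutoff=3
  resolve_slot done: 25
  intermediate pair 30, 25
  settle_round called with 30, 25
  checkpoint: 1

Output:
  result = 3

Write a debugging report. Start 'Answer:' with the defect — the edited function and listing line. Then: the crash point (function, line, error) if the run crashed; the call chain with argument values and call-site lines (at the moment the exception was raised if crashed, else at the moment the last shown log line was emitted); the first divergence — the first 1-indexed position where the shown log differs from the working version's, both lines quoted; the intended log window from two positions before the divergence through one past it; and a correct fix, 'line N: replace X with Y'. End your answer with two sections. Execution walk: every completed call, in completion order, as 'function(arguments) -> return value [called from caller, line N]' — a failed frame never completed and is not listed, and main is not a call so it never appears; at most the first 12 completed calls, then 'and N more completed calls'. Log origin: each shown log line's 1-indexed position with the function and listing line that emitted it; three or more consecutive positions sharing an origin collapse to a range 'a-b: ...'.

Answer: the defect is in main at line 38.
The tell: The two runs log identically and part ways only at the printed values.
Call chain: main.
First divergence: none; the two logs match at every position.
Execution walk:
  rate_window([5, 4, 6, 10, 2, 3]) -> 30  [called from weigh_samples, line 26]
  resolve_slot([5, 4, 6, 10, 2, 3], 3) -> 25  [called from weigh_samples, line 27]
  settle_round(30, 25) -> 1  [called from weigh_samples, line 29]
  weigh_samples([5, 4, 6, 10, 2, 3], 3) -> 1  [called from main, line 35]
Log origins:
  1: from main, line 34
  2: from weigh_samples, line 25
  3: from rate_window, line 2
  4: from rate_window, line 6
  5: from resolve_slot, line 10
  6: from resolve_slot, line 15
  7: from weigh_samples, line 28
  8: from settle_round, line 19
  9: from main, line 36
A correct fix: line 38: replace `acc` with `width`.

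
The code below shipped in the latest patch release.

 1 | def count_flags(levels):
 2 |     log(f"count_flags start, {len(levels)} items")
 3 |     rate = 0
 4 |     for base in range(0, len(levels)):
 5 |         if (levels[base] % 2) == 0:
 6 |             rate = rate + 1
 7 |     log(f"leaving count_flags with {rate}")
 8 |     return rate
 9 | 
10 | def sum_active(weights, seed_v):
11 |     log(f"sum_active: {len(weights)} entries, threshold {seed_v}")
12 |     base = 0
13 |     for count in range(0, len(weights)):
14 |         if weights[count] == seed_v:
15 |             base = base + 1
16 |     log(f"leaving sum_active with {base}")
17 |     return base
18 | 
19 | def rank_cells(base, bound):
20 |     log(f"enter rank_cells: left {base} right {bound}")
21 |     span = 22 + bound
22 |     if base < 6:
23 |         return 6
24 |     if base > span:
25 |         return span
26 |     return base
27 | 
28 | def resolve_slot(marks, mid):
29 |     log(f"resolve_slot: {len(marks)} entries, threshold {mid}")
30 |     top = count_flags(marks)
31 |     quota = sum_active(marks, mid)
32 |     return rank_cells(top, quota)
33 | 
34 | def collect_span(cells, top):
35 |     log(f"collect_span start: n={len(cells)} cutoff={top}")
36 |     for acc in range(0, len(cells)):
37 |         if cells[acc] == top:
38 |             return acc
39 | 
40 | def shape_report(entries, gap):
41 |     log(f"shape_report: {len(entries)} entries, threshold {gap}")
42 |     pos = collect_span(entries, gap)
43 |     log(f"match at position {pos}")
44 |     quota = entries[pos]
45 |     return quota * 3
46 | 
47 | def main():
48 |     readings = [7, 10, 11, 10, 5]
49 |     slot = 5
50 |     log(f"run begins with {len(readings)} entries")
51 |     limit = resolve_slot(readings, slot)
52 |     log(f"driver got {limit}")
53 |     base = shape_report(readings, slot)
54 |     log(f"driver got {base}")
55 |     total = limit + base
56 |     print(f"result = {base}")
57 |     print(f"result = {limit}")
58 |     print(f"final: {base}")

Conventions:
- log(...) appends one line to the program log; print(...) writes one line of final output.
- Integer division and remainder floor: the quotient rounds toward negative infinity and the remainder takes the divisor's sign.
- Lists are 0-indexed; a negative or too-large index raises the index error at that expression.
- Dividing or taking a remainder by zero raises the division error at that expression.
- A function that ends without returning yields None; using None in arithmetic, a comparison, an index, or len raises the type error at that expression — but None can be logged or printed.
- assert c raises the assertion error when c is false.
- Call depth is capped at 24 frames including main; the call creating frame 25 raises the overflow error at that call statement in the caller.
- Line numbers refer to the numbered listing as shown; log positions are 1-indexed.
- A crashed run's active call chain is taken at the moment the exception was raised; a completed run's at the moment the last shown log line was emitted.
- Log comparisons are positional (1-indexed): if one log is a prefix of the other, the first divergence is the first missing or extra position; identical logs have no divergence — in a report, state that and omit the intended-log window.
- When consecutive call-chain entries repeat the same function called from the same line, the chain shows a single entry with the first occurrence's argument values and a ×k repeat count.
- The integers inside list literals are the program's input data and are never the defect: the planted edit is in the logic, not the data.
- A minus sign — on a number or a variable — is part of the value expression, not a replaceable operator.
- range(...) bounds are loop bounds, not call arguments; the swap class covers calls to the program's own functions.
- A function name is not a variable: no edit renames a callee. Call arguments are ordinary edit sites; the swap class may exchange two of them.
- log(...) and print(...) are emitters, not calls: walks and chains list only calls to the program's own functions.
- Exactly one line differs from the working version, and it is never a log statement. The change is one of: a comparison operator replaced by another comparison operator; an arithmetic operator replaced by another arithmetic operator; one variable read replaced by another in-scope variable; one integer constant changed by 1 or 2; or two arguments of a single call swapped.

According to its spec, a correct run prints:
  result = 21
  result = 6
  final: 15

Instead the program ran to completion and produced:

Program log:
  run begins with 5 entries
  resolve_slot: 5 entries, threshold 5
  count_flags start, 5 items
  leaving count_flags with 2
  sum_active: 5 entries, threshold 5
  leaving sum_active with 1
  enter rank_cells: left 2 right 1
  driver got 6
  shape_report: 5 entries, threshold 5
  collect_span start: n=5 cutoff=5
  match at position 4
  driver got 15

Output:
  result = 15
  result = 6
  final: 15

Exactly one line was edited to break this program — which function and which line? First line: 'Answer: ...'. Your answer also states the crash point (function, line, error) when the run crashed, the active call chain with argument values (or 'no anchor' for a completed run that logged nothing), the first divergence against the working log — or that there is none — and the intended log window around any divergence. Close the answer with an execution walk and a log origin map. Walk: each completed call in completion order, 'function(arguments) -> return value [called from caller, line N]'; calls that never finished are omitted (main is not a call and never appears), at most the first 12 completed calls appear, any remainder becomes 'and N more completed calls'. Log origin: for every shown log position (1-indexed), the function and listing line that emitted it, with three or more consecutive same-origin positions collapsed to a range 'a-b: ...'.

Answer: the defect is in main at line 56.
Key fact: Log streams are identical — the defect surfaces only in the printed output.
Call chain: main.
First divergence: none; the two logs match at every position.
Execution walk:
  count_flags([7, 10, 11, 10, 5]) -> 2  [called from resolve_slot, line 30]
  sum_active([7, 10, 11, 10, 5], 5) -> 1  [called from resolve_slot, line 31]
  rank_cells(2, 1) -> 6  [called from resolve_slot, line 32]
  resolve_slot([7, 10, 11, 10, 5], 5) -> 6  [called from main, line 51]
  collect_span([7, 10, 11, 10, 5], 5) -> 4  [called from shape_report, line 42]
  shape_report([7, 10, 11, 10, 5], 5) -> 15  [called from main, line 53]
Log origins:
  1: from main, line 50
  2: from resolve_slot, line 29
  3: from count_flags, line 2
  4: from count_flags, line 7
  5: from sum_active, line 11
  6: from sum_active, line 16
  7: from rank_cells, line 20
  8: from main, line 52
  9: from shape_report, line 41
  10: from collect_span, line 35
  11: from shape_report, line 43
  12: from main, line 54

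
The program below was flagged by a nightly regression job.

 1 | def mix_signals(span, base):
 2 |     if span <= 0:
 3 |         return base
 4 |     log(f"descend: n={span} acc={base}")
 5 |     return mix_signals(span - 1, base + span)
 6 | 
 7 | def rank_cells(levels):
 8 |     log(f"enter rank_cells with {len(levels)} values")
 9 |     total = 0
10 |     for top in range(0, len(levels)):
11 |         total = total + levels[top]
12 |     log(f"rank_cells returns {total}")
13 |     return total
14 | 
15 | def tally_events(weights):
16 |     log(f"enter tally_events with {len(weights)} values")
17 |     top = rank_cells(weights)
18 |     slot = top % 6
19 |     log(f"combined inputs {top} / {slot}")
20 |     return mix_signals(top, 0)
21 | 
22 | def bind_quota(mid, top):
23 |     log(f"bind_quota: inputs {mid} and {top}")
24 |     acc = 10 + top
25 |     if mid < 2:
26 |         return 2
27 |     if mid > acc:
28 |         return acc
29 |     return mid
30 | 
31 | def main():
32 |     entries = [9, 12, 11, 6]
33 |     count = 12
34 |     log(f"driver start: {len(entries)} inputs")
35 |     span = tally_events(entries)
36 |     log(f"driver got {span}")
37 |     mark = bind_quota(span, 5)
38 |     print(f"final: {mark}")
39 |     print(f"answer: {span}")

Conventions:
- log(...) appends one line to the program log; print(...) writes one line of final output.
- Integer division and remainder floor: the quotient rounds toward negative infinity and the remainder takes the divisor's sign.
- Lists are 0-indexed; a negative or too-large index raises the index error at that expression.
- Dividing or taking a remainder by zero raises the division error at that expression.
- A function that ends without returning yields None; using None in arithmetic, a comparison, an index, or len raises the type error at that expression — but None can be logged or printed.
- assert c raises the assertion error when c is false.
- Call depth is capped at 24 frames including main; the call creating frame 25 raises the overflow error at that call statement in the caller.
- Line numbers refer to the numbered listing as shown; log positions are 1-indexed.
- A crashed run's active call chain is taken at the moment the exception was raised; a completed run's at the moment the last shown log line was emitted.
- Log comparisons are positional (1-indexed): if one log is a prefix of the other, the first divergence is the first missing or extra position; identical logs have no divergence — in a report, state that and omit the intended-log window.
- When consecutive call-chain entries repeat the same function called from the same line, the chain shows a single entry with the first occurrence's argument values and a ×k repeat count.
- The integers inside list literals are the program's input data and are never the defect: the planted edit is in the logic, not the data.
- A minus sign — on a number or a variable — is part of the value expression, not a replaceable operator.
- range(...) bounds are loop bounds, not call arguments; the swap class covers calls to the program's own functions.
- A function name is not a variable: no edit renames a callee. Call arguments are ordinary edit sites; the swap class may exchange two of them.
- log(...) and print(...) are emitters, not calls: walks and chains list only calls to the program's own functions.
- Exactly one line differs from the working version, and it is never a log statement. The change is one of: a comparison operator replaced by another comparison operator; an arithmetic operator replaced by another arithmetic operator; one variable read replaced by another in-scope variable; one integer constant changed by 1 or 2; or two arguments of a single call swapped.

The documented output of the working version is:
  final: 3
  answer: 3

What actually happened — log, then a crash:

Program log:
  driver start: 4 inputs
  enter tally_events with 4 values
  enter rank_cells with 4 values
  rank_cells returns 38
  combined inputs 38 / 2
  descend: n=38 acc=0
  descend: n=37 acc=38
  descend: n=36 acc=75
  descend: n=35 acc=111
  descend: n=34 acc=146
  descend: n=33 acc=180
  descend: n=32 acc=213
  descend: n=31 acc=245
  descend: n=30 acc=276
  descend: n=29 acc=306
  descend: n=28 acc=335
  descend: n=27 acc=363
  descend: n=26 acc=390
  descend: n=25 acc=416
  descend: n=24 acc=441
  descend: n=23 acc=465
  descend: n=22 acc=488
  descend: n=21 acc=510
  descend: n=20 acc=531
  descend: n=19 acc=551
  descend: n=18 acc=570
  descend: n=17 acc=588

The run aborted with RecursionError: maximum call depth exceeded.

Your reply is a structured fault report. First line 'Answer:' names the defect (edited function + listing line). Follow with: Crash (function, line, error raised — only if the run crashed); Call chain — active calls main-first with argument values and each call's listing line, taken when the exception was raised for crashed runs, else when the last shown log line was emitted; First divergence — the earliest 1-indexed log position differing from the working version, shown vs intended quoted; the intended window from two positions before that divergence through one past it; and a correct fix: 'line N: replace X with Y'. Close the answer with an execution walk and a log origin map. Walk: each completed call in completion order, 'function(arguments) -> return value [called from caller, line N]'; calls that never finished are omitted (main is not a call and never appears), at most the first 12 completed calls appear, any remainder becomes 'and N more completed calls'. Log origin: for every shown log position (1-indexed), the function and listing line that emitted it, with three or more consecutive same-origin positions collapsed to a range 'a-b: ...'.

Answer: the defect is in tally_events at line 20.
Key observation: At log position 6 the runs split — shown 'descend: n=38 acc=0', but the working version logs 'descend: n=2 acc=0'.
Crash: mix_signals, line 5, RecursionError.
Call chain: main -> tally_events([9, 12, 11, 6]) (called at line 35) -> mix_signals(38, 0) (called at line 20) -> mix_signals(37, 38) (called at line 5) ×21.
First divergence: position 6; shown 'descend: n=38 acc=0' vs intended 'descend: n=2 acc=0'.
Intended log window:
  4: rank_cells returns 38
  5: combined inputs 38 / 2
  6: descend: n=2 acc=0
  7: descend: n=1 acc=2
Execution walk:
  rank_cells([9, 12, 11, 6]) -> 38  [called from tally_events, line 17]
Log origin:
  1: emitted by main (line 34)
  2: emitted by tally_events (line 16)
  3: emitted by rank_cells (line 8)
  4: emitted by rank_cells (line 12)
  5: emitted by tally_events (line 19)
  6-27: emitted by mix_signals (line 4)
A correct fix: line 20: replace `top` with `slot`.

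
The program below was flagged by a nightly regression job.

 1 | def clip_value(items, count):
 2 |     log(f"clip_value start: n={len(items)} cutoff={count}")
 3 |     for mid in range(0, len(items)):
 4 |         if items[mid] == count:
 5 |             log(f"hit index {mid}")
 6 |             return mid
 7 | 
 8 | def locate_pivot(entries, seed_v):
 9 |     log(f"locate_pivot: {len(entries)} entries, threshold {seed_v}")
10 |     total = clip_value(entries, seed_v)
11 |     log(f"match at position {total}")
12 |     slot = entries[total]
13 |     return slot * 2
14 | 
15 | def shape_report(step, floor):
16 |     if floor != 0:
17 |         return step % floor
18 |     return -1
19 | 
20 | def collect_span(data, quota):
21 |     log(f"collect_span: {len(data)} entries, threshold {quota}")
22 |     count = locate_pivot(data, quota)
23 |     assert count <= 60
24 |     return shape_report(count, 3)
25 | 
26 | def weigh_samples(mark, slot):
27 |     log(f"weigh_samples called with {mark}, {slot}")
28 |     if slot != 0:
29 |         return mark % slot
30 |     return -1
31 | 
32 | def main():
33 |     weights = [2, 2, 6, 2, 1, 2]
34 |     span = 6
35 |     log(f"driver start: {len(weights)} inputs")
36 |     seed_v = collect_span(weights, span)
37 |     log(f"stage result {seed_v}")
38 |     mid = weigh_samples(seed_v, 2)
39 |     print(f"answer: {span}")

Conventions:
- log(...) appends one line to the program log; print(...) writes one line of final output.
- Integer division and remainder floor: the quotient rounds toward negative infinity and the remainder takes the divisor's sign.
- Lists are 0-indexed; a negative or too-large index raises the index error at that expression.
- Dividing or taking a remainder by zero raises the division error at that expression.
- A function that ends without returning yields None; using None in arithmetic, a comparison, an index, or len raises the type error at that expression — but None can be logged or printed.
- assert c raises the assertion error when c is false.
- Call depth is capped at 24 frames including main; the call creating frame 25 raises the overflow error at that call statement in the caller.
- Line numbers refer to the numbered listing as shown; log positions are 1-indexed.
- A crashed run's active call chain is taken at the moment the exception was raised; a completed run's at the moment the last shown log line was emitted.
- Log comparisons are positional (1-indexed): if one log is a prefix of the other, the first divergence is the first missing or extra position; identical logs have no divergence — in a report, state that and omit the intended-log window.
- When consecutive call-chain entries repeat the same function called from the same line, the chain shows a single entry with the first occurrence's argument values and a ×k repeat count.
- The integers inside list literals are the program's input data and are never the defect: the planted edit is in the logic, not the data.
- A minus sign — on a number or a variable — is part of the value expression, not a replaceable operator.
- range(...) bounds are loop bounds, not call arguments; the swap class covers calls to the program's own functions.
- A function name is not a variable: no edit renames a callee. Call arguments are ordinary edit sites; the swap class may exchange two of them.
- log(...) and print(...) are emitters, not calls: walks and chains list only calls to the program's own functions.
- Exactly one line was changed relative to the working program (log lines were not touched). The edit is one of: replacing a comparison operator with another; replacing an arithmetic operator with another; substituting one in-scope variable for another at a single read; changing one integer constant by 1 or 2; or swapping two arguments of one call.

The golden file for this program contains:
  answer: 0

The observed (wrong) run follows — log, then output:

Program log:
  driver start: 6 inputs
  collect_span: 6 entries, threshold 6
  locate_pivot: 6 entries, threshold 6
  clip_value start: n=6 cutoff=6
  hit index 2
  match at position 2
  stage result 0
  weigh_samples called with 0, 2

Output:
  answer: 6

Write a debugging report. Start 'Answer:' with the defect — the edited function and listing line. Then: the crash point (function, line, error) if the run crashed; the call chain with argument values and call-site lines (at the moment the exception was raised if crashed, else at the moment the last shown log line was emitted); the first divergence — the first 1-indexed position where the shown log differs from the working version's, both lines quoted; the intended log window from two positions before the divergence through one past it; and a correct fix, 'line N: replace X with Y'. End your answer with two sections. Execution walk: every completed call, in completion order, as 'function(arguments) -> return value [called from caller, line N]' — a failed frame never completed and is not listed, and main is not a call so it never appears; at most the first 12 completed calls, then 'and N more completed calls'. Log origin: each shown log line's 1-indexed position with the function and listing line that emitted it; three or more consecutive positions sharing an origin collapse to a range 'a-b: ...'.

Answer: the defect is in main at line 39.
The tell: No log line changed; the fault shows up purely in the output.
Call chain: main -> weigh_samples(0, 2) (called at line 38).
First divergence: there is none — every log position agrees.
Execution walk:
  clip_value([2, 2, 6, 2, 1, 2], 6) -> 2  [called from locate_pivot, line 10]
  locate_pivot([2, 2, 6, 2, 1, 2], 6) -> 12  [called from collect_span, line 22]
  shape_report(12, 3) -> 0  [called from collect_span, line 24]
  collect_span([2, 2, 6, 2, 1, 2], 6) -> 0  [called from main, line 36]
  weigh_samples(0, 2) -> 0  [called from main, line 38]
Log line origins:
  1: logged in main at line 35
  2: logged in collect_span at line 21
  3: logged in locate_pivot at line 9
  4: logged in clip_value at line 2
  5: logged in clip_value at line 5
  6: logged in locate_pivot at line 11
  7: logged in main at line 37
  8: logged in weigh_samples at line 27
A correct fix: line 39: replace `span` with `mid`.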